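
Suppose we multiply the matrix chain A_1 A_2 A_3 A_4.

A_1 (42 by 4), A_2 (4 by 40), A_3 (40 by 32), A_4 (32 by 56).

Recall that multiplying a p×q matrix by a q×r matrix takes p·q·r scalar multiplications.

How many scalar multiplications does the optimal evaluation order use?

21696

Adjacent pairs: A_1A_2 = 42·4·40 = 6720; A_2A_3 = 4·40·32 = 5120; A_3A_4 = 40·32·56 = 71680.
Length 3: A_1..A_3: k=1: 0+5120+42·4·32=10496; k=2: 6720+0+42·40·32=60480 → min 10496 | A_2..A_4: k=2: 0+71680+4·40·56=80640; k=3: 5120+0+4·32·56=12288 → min 12288.
Length 4: A_1..A_4: k=1: 0+12288+42·4·56=21696; k=2: 6720+71680+42·40·56=172480; k=3: 10496+0+42·32·56=85760 → min 21696.
Optimal order: (A_1 ((A_2 A_3) A_4)) with cost 21696.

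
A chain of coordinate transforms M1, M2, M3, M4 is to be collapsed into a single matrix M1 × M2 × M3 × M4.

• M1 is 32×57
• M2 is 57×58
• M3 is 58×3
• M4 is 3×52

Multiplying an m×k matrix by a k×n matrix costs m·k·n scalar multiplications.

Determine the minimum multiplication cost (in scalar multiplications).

Adjacent pairs: M1M2 = 32·57·58 = 105792; M2M3 = 57·58·3 = 9918; M3M4 = 58·3·52 = 9048.
Length 3: M1..M3: k=1: 0+9918+32·57·3=15390; k=2: 105792+0+32·58·3=111360 → min 15390 | M2..M4: k=2: 0+9048+57·58·52=180960; k=3: 9918+0+57·3·52=18810 → min 18810.
Length 4: M1..M4: k=1: 0+18810+32·57·52=113658; k=2: 105792+9048+32·58·52=211352; k=3: 15390+0+32·3·52=20382 → min 20382.
Optimal order: ((M1 × (M2 × M3)) × M4) with cost 20382.

20382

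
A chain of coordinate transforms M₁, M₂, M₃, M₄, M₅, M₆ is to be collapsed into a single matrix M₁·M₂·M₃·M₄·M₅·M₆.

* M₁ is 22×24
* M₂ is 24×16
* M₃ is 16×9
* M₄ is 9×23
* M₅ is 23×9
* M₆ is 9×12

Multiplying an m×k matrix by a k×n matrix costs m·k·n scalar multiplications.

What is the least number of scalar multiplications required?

Adjacent pairs: M₁M₂ = 22·24·16 = 8448; M₂M₃ = 24·16·9 = 3456; M₃M₄ = 16·9·23 = 3312; M₄M₅ = 9·23·9 = 1863; M₅M₆ = 23·9·12 = 2484.
Length 3: M₁..M₃: k=1: 0+3456+22·24·9=8208; k=2: 8448+0+22·16·9=11616 → min 8208 | M₂..M₄: k=2: 0+3312+24·16·23=12144; k=3: 3456+0+24·9·23=8424 → min 8424 | M₃..M₅: k=3: 0+1863+16·9·9=3159; k=4: 3312+0+16·23·9=6624 → min 3159 | M₄..M₆: k=4: 0+2484+9·23·12=4968; k=5: 1863+0+9·9·12=2835 → min 2835.
Length 4: M₁..M₄: k=1: 0+8424+22·24·23=20568; k=2: 8448+3312+22·16·23=19856; k=3: 8208+0+22·9·23=12762 → min 12762 | M₂..M₅: k=2: 0+3159+24·16·9=6615; k=3: 3456+1863+24·9·9=7263; k=4: 8424+0+24·23·9=13392 → min 6615 | M₃..M₆: k=3: 0+2835+16·9·12=4563; k=4: 3312+2484+16·23·12=10212; k=5: 3159+0+16·9·12=4887 → min 4563.
Length 5: M₁..M₅: k=1: 0+6615+22·24·9=11367; k=2: 8448+3159+22·16·9=14775; k=3: 8208+1863+22·9·9=11853; k=4: 12762+0+22·23·9=17316 → min 11367 | M₂..M₆: k=2: 0+4563+24·16·12=9171; k=3: 3456+2835+24·9·12=8883; k=4: 8424+2484+24·23·12=17532; k=5: 6615+0+24·9·12=9207 → min 8883.
Length 6: M₁..M₆: k=1: 0+8883+22·24·12=15219; k=2: 8448+4563+22·16·12=17235; k=3: 8208+2835+22·9·12=13419; k=4: 12762+2484+22·23·12=21318; k=5: 11367+0+22·9·12=13743 → min 13419.
Optimal order: ((M₁·(M₂·M₃))·((M₄·M₅)·M₆)) with cost 13419.

13419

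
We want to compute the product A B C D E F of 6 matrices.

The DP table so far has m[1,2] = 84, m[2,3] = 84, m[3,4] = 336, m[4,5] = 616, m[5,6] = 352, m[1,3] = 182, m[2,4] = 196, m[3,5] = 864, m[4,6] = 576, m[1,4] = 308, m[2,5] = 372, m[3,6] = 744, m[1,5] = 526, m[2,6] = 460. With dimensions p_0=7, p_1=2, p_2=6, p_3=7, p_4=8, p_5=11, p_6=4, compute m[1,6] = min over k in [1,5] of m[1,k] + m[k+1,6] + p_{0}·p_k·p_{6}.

516

m[1,6] = min over k∈[1,5] of m[1,k]+m[k+1,6]+p_{0}·p_k·p_{6}.
k=1: 0 + 460 + 7·2·4 = 516; k=2: 84 + 744 + 7·6·4 = 996; k=3: 182 + 576 + 7·7·4 = 954; k=4: 308 + 352 + 7·8·4 = 884; k=5: 526 + 0 + 7·11·4 = 834.
Minimum: 516 at k=1.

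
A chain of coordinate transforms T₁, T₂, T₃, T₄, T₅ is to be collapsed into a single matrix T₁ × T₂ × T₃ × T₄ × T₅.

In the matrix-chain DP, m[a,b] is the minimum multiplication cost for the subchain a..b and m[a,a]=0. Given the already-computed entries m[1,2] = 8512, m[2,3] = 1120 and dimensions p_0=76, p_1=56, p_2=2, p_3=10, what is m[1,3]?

10032

m[1,3] = min over k∈[1,2] of m[1,k]+m[k+1,3]+p_{0}·p_k·p_{3}.
k=1: 0 + 1120 + 76·56·10 = 43680; k=2: 8512 + 0 + 76·2·10 = 10032.
Minimum: 10032 at k=2.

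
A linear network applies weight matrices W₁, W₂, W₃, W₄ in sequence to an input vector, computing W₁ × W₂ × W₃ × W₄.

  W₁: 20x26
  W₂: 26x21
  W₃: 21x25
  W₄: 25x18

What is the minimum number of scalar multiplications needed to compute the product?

27930

Adjacent pairs: W₁W₂ = 20·26·21 = 10920; W₂W₃ = 26·21·25 = 13650; W₃W₄ = 21·25·18 = 9450.
Length 3: W₁..W₃: k=1: 0+13650+20·26·25=26650; k=2: 10920+0+20·21·25=21420 → min 21420 | W₂..W₄: k=2: 0+9450+26·21·18=19278; k=3: 13650+0+26·25·18=25350 → min 19278.
Length 4: W₁..W₄: k=1: 0+19278+20·26·18=28638; k=2: 10920+9450+20·21·18=27930; k=3: 21420+0+20·25·18=30420 → min 27930.
Optimal order: ((W₁ × W₂) × (W₃ × W₄)) with cost 27930.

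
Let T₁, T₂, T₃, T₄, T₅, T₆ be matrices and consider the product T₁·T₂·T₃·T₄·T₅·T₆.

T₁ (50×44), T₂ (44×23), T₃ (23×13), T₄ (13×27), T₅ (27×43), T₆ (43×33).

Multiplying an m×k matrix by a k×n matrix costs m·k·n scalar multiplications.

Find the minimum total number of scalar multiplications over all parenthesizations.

Adjacent pairs: T₁T₂ = 50·44·23 = 50600; T₂T₃ = 44·23·13 = 13156; T₃T₄ = 23·13·27 = 8073; T₄T₅ = 13·27·43 = 15093; T₅T₆ = 27·43·33 = 38313.
Length 3: T₁..T₃: k=1: 0+13156+50·44·13=41756; k=2: 50600+0+50·23·13=65550 → min 41756 | T₂..T₄: k=2: 0+8073+44·23·27=35397; k=3: 13156+0+44·13·27=28600 → min 28600 | T₃..T₅: k=3: 0+15093+23·13·43=27950; k=4: 8073+0+23·27·43=34776 → min 27950 | T₄..T₆: k=4: 0+38313+13·27·33=49896; k=5: 15093+0+13·43·33=33540 → min 33540.
Length 4: T₁..T₄: k=1: 0+28600+50·44·27=88000; k=2: 50600+8073+50·23·27=89723; k=3: 41756+0+50·13·27=59306 → min 59306 | T₂..T₅: k=2: 0+27950+44·23·43=71466; k=3: 13156+15093+44·13·43=52845; k=4: 28600+0+44·27·43=79684 → min 52845 | T₃..T₆: k=3: 0+33540+23·13·33=43407; k=4: 8073+38313+23·27·33=66879; k=5: 27950+0+23·43·33=60587 → min 43407.
Length 5: T₁..T₅: k=1: 0+52845+50·44·43=147445; k=2: 50600+27950+50·23·43=128000; k=3: 41756+15093+50·13·43=84799; k=4: 59306+0+50·27·43=117356 → min 84799 | T₂..T₆: k=2: 0+43407+44·23·33=76803; k=3: 13156+33540+44·13·33=65572; k=4: 28600+38313+44·27·33=106117; k=5: 52845+0+44·43·33=115281 → min 65572.
Length 6: T₁..T₆: k=1: 0+65572+50·44·33=138172; k=2: 50600+43407+50·23·33=131957; k=3: 41756+33540+50·13·33=96746; k=4: 59306+38313+50·27·33=142169; k=5: 84799+0+50·43·33=155749 → min 96746.
Optimal order: ((T₁·(T₂·T₃))·((T₄·T₅)·T₆)) with cost 96746.

96746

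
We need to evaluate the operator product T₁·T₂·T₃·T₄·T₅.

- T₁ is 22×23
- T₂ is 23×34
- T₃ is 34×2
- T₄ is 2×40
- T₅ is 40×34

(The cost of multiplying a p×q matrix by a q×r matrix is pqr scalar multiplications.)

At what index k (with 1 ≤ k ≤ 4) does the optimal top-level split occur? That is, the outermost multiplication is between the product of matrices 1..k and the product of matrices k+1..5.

3

Adjacent pairs: T₁T₂ = 22·23·34 = 17204; T₂T₃ = 23·34·2 = 1564; T₃T₄ = 34·2·40 = 2720; T₄T₅ = 2·40·34 = 2720.
Length 3: T₁..T₃: k=1: 0+1564+22·23·2=2576; k=2: 17204+0+22·34·2=18700 → min 2576 | T₂..T₄: k=2: 0+2720+23·34·40=34000; k=3: 1564+0+23·2·40=3404 → min 3404 | T₃..T₅: k=3: 0+2720+34·2·34=5032; k=4: 2720+0+34·40·34=48960 → min 5032.
Length 4: T₁..T₄: k=1: 0+3404+22·23·40=23644; k=2: 17204+2720+22·34·40=49844; k=3: 2576+0+22·2·40=4336 → min 4336 | T₂..T₅: k=2: 0+5032+23·34·34=31620; k=3: 1564+2720+23·2·34=5848; k=4: 3404+0+23·40·34=34684 → min 5848.
Top-level splits: k=1: (T₁..T₁)·(T₂..T₅) → 0+5848+22·23·34 = 23052; k=2: (T₁..T₂)·(T₃..T₅) → 17204+5032+22·34·34 = 47668; k=3: (T₁..T₃)·(T₄..T₅) → 2576+2720+22·2·34 = 6792; k=4: (T₁..T₄)·(T₅..T₅) → 4336+0+22·40·34 = 34256.
Best split is after T₃, i.e. k = 3.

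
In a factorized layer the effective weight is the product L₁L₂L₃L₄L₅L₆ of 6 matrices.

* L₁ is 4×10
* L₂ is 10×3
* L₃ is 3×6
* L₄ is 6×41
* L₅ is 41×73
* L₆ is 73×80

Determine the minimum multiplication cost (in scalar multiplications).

28317

Adjacent pairs: L₁L₂ = 4·10·3 = 120; L₂L₃ = 10·3·6 = 180; L₃L₄ = 3·6·41 = 738; L₄L₅ = 6·41·73 = 17958; L₅L₆ = 41·73·80 = 239440.
Length 3: L₁..L₃: k=1: 0+180+4·10·6=420; k=2: 120+0+4·3·6=192 → min 192 | L₂..L₄: k=2: 0+738+10·3·41=1968; k=3: 180+0+10·6·41=2640 → min 1968 | L₃..L₅: k=3: 0+17958+3·6·73=19272; k=4: 738+0+3·41·73=9717 → min 9717 | L₄..L₆: k=4: 0+239440+6·41·80=259120; k=5: 17958+0+6·73·80=52998 → min 52998.
Length 4: L₁..L₄: k=1: 0+1968+4·10·41=3608; k=2: 120+738+4·3·41=1350; k=3: 192+0+4·6·41=1176 → min 1176 | L₂..L₅: k=2: 0+9717+10·3·73=11907; k=3: 180+17958+10·6·73=22518; k=4: 1968+0+10·41·73=31898 → min 11907 | L₃..L₆: k=3: 0+52998+3·6·80=54438; k=4: 738+239440+3·41·80=250018; k=5: 9717+0+3·73·80=27237 → min 27237.
Length 5: L₁..L₅: k=1: 0+11907+4·10·73=14827; k=2: 120+9717+4·3·73=10713; k=3: 192+17958+4·6·73=19902; k=4: 1176+0+4·41·73=13148 → min 10713 | L₂..L₆: k=2: 0+27237+10·3·80=29637; k=3: 180+52998+10·6·80=57978; k=4: 1968+239440+10·41·80=274208; k=5: 11907+0+10·73·80=70307 → min 29637.
Length 6: L₁..L₆: k=1: 0+29637+4·10·80=32837; k=2: 120+27237+4·3·80=28317; k=3: 192+52998+4·6·80=55110; k=4: 1176+239440+4·41·80=253736; k=5: 10713+0+4·73·80=34073 → min 28317.
Optimal order: ((L₁L₂)(((L₃L₄)L₅)L₆)) with cost 28317.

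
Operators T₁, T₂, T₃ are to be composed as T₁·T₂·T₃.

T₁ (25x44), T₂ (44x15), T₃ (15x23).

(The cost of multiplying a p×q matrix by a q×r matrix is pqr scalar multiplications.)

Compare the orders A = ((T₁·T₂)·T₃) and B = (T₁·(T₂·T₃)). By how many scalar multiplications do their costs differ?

Order A = ((T₁·T₂)·T₃): (T₁·T₂): 25×44 by 44×15 → 25×15, cost 25·44·15 = 16500; ((T₁·T₂)·T₃): 25×15 by 15×23 → 25×23, cost 25·15·23 = 8625; cumulative 25125. Total 25125.
Order B = (T₁·(T₂·T₃)): (T₂·T₃): 44×15 by 15×23 → 44×23, cost 44·15·23 = 15180; (T₁·(T₂·T₃)): 25×44 by 44×23 → 25×23, cost 25·44·23 = 25300; cumulative 40480. Total 40480.
Difference: |25125 − 40480| = 15355.

15355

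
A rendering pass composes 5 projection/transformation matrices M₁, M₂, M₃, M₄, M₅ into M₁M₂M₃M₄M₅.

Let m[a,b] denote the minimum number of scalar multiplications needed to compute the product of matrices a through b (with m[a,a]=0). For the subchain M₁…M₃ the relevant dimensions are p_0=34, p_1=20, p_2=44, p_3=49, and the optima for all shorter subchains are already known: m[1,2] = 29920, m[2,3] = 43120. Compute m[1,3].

76440

m[1,3] = min over k∈[1,2] of m[1,k]+m[k+1,3]+p_{0}·p_k·p_{3}.
k=1: 0 + 43120 + 34·20·49 = 76440; k=2: 29920 + 0 + 34·44·49 = 103224.
Minimum: 76440 at k=1.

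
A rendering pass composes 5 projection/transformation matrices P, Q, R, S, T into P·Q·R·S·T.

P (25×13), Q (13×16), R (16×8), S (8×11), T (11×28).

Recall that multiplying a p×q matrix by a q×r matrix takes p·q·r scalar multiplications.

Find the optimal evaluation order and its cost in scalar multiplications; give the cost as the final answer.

12328

Adjacent pairs: PQ = 25·13·16 = 5200; QR = 13·16·8 = 1664; RS = 16·8·11 = 1408; ST = 8·11·28 = 2464.
Length 3: P..R: k=1: 0+1664+25·13·8=4264; k=2: 5200+0+25·16·8=8400 → min 4264 | Q..S: k=2: 0+1408+13·16·11=3696; k=3: 1664+0+13·8·11=2808 → min 2808 | R..T: k=3: 0+2464+16·8·28=6048; k=4: 1408+0+16·11·28=6336 → min 6048.
Length 4: P..S: k=1: 0+2808+25·13·11=6383; k=2: 5200+1408+25·16·11=11008; k=3: 4264+0+25·8·11=6464 → min 6383 | Q..T: k=2: 0+6048+13·16·28=11872; k=3: 1664+2464+13·8·28=7040; k=4: 2808+0+13·11·28=6812 → min 6812.
Length 5: P..T: k=1: 0+6812+25·13·28=15912; k=2: 5200+6048+25·16·28=22448; k=3: 4264+2464+25·8·28=12328; k=4: 6383+0+25·11·28=14083 → min 12328.
Optimal parenthesization: ((P·(Q·R))·(S·T)) with cost 12328.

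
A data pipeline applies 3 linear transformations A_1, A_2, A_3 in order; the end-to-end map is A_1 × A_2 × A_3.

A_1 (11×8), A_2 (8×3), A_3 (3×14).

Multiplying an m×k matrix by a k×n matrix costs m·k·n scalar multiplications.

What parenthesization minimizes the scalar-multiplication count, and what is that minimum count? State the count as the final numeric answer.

(A_1 × (A_2 × A_3)): cost 1568.
((A_1 × A_2) × A_3): cost 726.
Optimal: ((A_1 × A_2) × A_3) with cost 726.

726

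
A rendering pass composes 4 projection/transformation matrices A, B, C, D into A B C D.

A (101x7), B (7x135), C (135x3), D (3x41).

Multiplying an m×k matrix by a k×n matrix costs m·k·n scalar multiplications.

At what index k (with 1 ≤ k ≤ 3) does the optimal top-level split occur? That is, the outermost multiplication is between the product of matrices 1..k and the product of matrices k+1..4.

3

Adjacent pairs: AB = 101·7·135 = 95445; BC = 7·135·3 = 2835; CD = 135·3·41 = 16605.
Length 3: A..C: k=1: 0+2835+101·7·3=4956; k=2: 95445+0+101·135·3=136350 → min 4956 | B..D: k=2: 0+16605+7·135·41=55350; k=3: 2835+0+7·3·41=3696 → min 3696.
Top-level splits: k=1: (A..A)·(B..D) → 0+3696+101·7·41 = 32683; k=2: (A..B)·(C..D) → 95445+16605+101·135·41 = 671085; k=3: (A..C)·(D..D) → 4956+0+101·3·41 = 17379.
Best split is after C, i.e. k = 3.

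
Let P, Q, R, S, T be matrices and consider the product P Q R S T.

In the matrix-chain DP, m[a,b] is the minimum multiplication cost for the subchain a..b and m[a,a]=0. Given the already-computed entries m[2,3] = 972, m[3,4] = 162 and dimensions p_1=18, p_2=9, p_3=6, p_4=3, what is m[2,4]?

648

m[2,4] = min over k∈[2,3] of m[2,k]+m[k+1,4]+p_{1}·p_k·p_{4}.
k=2: 0 + 162 + 18·9·3 = 648; k=3: 972 + 0 + 18·6·3 = 1296.
Minimum: 648 at k=2.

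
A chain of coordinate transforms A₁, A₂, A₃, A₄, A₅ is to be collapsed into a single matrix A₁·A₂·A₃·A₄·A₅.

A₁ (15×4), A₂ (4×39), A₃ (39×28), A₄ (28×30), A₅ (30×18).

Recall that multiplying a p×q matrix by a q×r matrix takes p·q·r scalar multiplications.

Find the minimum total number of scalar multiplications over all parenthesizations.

10968

Adjacent pairs: A₁A₂ = 15·4·39 = 2340; A₂A₃ = 4·39·28 = 4368; A₃A₄ = 39·28·30 = 32760; A₄A₅ = 28·30·18 = 15120.
Length 3: A₁..A₃: k=1: 0+4368+15·4·28=6048; k=2: 2340+0+15·39·28=18720 → min 6048 | A₂..A₄: k=2: 0+32760+4·39·30=37440; k=3: 4368+0+4·28·30=7728 → min 7728 | A₃..A₅: k=3: 0+15120+39·28·18=34776; k=4: 32760+0+39·30·18=53820 → min 34776.
Length 4: A₁..A₄: k=1: 0+7728+15·4·30=9528; k=2: 2340+32760+15·39·30=52650; k=3: 6048+0+15·28·30=18648 → min 9528 | A₂..A₅: k=2: 0+34776+4·39·18=37584; k=3: 4368+15120+4·28·18=21504; k=4: 7728+0+4·30·18=9888 → min 9888.
Length 5: A₁..A₅: k=1: 0+9888+15·4·18=10968; k=2: 2340+34776+15·39·18=47646; k=3: 6048+15120+15·28·18=28728; k=4: 9528+0+15·30·18=17628 → min 10968.
Optimal order: (A₁·(((A₂·A₃)·A₄)·A₅)) with cost 10968.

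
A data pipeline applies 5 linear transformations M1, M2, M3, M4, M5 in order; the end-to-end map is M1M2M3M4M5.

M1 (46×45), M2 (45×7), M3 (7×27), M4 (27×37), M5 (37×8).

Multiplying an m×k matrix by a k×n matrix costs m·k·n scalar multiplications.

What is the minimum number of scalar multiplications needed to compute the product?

Adjacent pairs: M1M2 = 46·45·7 = 14490; M2M3 = 45·7·27 = 8505; M3M4 = 7·27·37 = 6993; M4M5 = 27·37·8 = 7992.
Length 3: M1..M3: k=1: 0+8505+46·45·27=64395; k=2: 14490+0+46·7·27=23184 → min 23184 | M2..M4: k=2: 0+6993+45·7·37=18648; k=3: 8505+0+45·27·37=53460 → min 18648 | M3..M5: k=3: 0+7992+7·27·8=9504; k=4: 6993+0+7·37·8=9065 → min 9065.
Length 4: M1..M4: k=1: 0+18648+46·45·37=95238; k=2: 14490+6993+46·7·37=33397; k=3: 23184+0+46·27·37=69138 → min 33397 | M2..M5: k=2: 0+9065+45·7·8=11585; k=3: 8505+7992+45·27·8=26217; k=4: 18648+0+45·37·8=31968 → min 11585.
Length 5: M1..M5: k=1: 0+11585+46·45·8=28145; k=2: 14490+9065+46·7·8=26131; k=3: 23184+7992+46·27·8=41112; k=4: 33397+0+46·37·8=47013 → min 26131.
Optimal order: ((M1M2)((M3M4)M5)) with cost 26131.

26131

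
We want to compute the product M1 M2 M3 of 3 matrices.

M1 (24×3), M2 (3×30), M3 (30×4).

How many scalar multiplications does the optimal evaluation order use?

Order (M1 (M2 M3)): (M2 M3): 3×30 by 30×4 → 3×4, cost 3·30·4 = 360; (M1 (M2 M3)): 24×3 by 3×4 → 24×4, cost 24·3·4 = 288; cumulative 648. Total 648.
Order ((M1 M2) M3): (M1 M2): 24×3 by 3×30 → 24×30, cost 24·3·30 = 2160; ((M1 M2) M3): 24×30 by 30×4 → 24×4, cost 24·30·4 = 2880; cumulative 5040. Total 5040.
Minimum: 648.

648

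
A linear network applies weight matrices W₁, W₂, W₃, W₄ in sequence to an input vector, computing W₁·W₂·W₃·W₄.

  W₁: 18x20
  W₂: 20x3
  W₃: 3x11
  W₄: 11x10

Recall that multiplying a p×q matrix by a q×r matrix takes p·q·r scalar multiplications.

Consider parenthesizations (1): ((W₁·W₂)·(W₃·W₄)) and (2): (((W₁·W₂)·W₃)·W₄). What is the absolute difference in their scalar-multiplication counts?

Order (1) = ((W₁·W₂)·(W₃·W₄)): (W₁·W₂): 18×20 by 20×3 → 18×3, cost 18·20·3 = 1080; (W₃·W₄): 3×11 by 11×10 → 3×10, cost 3·11·10 = 330; ((W₁·W₂)·(W₃·W₄)): 18×3 by 3×10 → 18×10, cost 18·3·10 = 540; cumulative 1950. Total 1950.
Order (2) = (((W₁·W₂)·W₃)·W₄): (W₁·W₂): 18×20 by 20×3 → 18×3, cost 18·20·3 = 1080; ((W₁·W₂)·W₃): 18×3 by 3×11 → 18×11, cost 18·3·11 = 594; cumulative 1674; (((W₁·W₂)·W₃)·W₄): 18×11 by 11×10 → 18×10, cost 18·11·10 = 1980; cumulative 3654. Total 3654.
Difference: |1950 − 3654| = 1704.

1704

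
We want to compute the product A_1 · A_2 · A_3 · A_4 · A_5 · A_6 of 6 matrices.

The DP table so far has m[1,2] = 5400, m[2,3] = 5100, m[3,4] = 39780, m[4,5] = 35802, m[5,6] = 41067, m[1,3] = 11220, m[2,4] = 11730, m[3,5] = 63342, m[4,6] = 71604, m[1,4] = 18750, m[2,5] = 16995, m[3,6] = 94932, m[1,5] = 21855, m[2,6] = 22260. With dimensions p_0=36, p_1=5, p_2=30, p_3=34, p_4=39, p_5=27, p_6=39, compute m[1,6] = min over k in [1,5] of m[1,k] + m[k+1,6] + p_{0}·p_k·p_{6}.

29280

m[1,6] = min over k∈[1,5] of m[1,k]+m[k+1,6]+p_{0}·p_k·p_{6}.
k=1: 0 + 22260 + 36·5·39 = 29280; k=2: 5400 + 94932 + 36·30·39 = 142452; k=3: 11220 + 71604 + 36·34·39 = 130560; k=4: 18750 + 41067 + 36·39·39 = 114573; k=5: 21855 + 0 + 36·27·39 = 59763.
Minimum: 29280 at k=1.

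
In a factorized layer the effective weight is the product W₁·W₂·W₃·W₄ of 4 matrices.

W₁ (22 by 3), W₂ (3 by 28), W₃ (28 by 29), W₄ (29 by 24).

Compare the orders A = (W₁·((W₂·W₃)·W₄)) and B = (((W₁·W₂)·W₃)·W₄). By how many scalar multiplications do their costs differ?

Order A = (W₁·((W₂·W₃)·W₄)): (W₂·W₃): 3×28 by 28×29 → 3×29, cost 3·28·29 = 2436; ((W₂·W₃)·W₄): 3×29 by 29×24 → 3×24, cost 3·29·24 = 2088; cumulative 4524; (W₁·((W₂·W₃)·W₄)): 22×3 by 3×24 → 22×24, cost 22·3·24 = 1584; cumulative 6108. Total 6108.
Order B = (((W₁·W₂)·W₃)·W₄): (W₁·W₂): 22×3 by 3×28 → 22×28, cost 22·3·28 = 1848; ((W₁·W₂)·W₃): 22×28 by 28×29 → 22×29, cost 22·28·29 = 17864; cumulative 19712; (((W₁·W₂)·W₃)·W₄): 22×29 by 29×24 → 22×24, cost 22·29·24 = 15312; cumulative 35024. Total 35024.
Difference: |6108 − 35024| = 28916.

28916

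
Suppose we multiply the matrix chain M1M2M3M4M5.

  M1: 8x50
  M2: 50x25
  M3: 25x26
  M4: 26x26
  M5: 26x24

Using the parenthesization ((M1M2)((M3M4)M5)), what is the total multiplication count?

(M1M2): 8×50 by 50×25 → 8×25, cost 8·50·25 = 10000
(M3M4): 25×26 by 26×26 → 25×26, cost 25·26·26 = 16900
((M3M4)M5): 25×26 by 26×24 → 25×24, cost 25·26·24 = 15600; cumulative 32500
((M1M2)((M3M4)M5)): 8×25 by 25×24 → 8×24, cost 8·25·24 = 4800; cumulative 47300
Total: 47300 scalar multiplications.

47300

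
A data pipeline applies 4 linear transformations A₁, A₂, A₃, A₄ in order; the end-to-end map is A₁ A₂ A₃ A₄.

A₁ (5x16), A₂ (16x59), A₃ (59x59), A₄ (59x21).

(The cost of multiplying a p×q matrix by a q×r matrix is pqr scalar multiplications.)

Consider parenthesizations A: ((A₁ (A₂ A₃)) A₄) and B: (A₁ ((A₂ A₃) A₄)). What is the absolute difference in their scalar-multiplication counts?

10589

Order A = ((A₁ (A₂ A₃)) A₄): (A₂ A₃): 16×59 by 59×59 → 16×59, cost 16·59·59 = 55696; (A₁ (A₂ A₃)): 5×16 by 16×59 → 5×59, cost 5·16·59 = 4720; cumulative 60416; ((A₁ (A₂ A₃)) A₄): 5×59 by 59×21 → 5×21, cost 5·59·21 = 6195; cumulative 66611. Total 66611.
Order B = (A₁ ((A₂ A₃) A₄)): (A₂ A₃): 16×59 by 59×59 → 16×59, cost 16·59·59 = 55696; ((A₂ A₃) A₄): 16×59 by 59×21 → 16×21, cost 16·59·21 = 19824; cumulative 75520; (A₁ ((A₂ A₃) A₄)): 5×16 by 16×21 → 5×21, cost 5·16·21 = 1680; cumulative 77200. Total 77200.
Difference: |66611 − 77200| = 10589.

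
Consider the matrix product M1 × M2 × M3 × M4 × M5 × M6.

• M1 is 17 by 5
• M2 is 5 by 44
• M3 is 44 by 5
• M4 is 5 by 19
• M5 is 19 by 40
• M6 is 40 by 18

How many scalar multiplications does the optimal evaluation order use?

10455

Adjacent pairs: M1M2 = 17·5·44 = 3740; M2M3 = 5·44·5 = 1100; M3M4 = 44·5·19 = 4180; M4M5 = 5·19·40 = 3800; M5M6 = 19·40·18 = 13680.
Length 3: M1..M3: k=1: 0+1100+17·5·5=1525; k=2: 3740+0+17·44·5=7480 → min 1525 | M2..M4: k=2: 0+4180+5·44·19=8360; k=3: 1100+0+5·5·19=1575 → min 1575 | M3..M5: k=3: 0+3800+44·5·40=12600; k=4: 4180+0+44·19·40=37620 → min 12600 | M4..M6: k=4: 0+13680+5·19·18=15390; k=5: 3800+0+5·40·18=7400 → min 7400.
Length 4: M1..M4: k=1: 0+1575+17·5·19=3190; k=2: 3740+4180+17·44·19=22132; k=3: 1525+0+17·5·19=3140 → min 3140 | M2..M5: k=2: 0+12600+5·44·40=21400; k=3: 1100+3800+5·5·40=5900; k=4: 1575+0+5·19·40=5375 → min 5375 | M3..M6: k=3: 0+7400+44·5·18=11360; k=4: 4180+13680+44·19·18=32908; k=5: 12600+0+44·40·18=44280 → min 11360.
Length 5: M1..M5: k=1: 0+5375+17·5·40=8775; k=2: 3740+12600+17·44·40=46260; k=3: 1525+3800+17·5·40=8725; k=4: 3140+0+17·19·40=16060 → min 8725 | M2..M6: k=2: 0+11360+5·44·18=15320; k=3: 1100+7400+5·5·18=8950; k=4: 1575+13680+5·19·18=16965; k=5: 5375+0+5·40·18=8975 → min 8950.
Length 6: M1..M6: k=1: 0+8950+17·5·18=10480; k=2: 3740+11360+17·44·18=28564; k=3: 1525+7400+17·5·18=10455; k=4: 3140+13680+17·19·18=22634; k=5: 8725+0+17·40·18=20965 → min 10455.
Optimal order: ((M1 × (M2 × M3)) × ((M4 × M5) × M6)) with cost 10455.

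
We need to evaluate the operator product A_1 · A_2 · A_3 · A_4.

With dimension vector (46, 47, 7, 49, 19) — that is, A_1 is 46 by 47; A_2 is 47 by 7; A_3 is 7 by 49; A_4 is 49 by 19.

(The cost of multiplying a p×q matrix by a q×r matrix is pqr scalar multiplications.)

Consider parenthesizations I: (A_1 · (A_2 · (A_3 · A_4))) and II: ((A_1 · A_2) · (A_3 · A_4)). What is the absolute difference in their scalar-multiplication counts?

26077

Order I = (A_1 · (A_2 · (A_3 · A_4))): (A_3 · A_4): 7×49 by 49×19 → 7×19, cost 7·49·19 = 6517; (A_2 · (A_3 · A_4)): 47×7 by 7×19 → 47×19, cost 47·7·19 = 6251; cumulative 12768; (A_1 · (A_2 · (A_3 · A_4))): 46×47 by 47×19 → 46×19, cost 46·47·19 = 41078; cumulative 53846. Total 53846.
Order II = ((A_1 · A_2) · (A_3 · A_4)): (A_1 · A_2): 46×47 by 47×7 → 46×7, cost 46·47·7 = 15134; (A_3 · A_4): 7×49 by 49×19 → 7×19, cost 7·49·19 = 6517; ((A_1 · A_2) · (A_3 · A_4)): 46×7 by 7×19 → 46×19, cost 46·7·19 = 6118; cumulative 27769. Total 27769.
Difference: |53846 − 27769| = 26077.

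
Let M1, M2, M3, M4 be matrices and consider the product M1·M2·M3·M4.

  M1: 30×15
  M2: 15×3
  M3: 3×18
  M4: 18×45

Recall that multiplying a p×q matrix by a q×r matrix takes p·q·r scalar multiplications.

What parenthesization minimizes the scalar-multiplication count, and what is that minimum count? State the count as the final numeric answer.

7830

Adjacent pairs: M1M2 = 30·15·3 = 1350; M2M3 = 15·3·18 = 810; M3M4 = 3·18·45 = 2430.
Length 3: M1..M3: k=1: 0+810+30·15·18=8910; k=2: 1350+0+30·3·18=2970 → min 2970 | M2..M4: k=2: 0+2430+15·3·45=4455; k=3: 810+0+15·18·45=12960 → min 4455.
Length 4: M1..M4: k=1: 0+4455+30·15·45=24705; k=2: 1350+2430+30·3·45=7830; k=3: 2970+0+30·18·45=27270 → min 7830.
Optimal parenthesization: ((M1·M2)·(M3·M4)) with cost 7830.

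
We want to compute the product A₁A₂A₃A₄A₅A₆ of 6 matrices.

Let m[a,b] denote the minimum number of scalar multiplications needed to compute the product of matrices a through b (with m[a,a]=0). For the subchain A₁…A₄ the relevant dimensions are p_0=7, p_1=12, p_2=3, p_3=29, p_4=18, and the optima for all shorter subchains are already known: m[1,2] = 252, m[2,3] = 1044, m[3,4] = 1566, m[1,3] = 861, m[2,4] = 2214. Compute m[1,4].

2196

m[1,4] = min over k∈[1,3] of m[1,k]+m[k+1,4]+p_{0}·p_k·p_{4}.
k=1: 0 + 2214 + 7·12·18 = 3726; k=2: 252 + 1566 + 7·3·18 = 2196; k=3: 861 + 0 + 7·29·18 = 4515.
Minimum: 2196 at k=2.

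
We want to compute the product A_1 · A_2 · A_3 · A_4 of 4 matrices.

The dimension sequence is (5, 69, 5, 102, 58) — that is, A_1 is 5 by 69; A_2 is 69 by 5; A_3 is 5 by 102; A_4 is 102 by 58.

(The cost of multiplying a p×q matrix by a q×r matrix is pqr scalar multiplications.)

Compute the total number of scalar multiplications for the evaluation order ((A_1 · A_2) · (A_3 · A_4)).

32755

(A_1 · A_2): 5×69 by 69×5 → 5×5, cost 5·69·5 = 1725
(A_3 · A_4): 5×102 by 102×58 → 5×58, cost 5·102·58 = 29580
((A_1 · A_2) · (A_3 · A_4)): 5×5 by 5×58 → 5×58, cost 5·5·58 = 1450; cumulative 32755
Total: 32755 scalar multiplications.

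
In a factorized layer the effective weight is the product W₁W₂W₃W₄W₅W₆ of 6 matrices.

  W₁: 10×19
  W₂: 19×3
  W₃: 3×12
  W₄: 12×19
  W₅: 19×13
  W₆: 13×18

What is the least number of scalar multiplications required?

Adjacent pairs: W₁W₂ = 10·19·3 = 570; W₂W₃ = 19·3·12 = 684; W₃W₄ = 3·12·19 = 684; W₄W₅ = 12·19·13 = 2964; W₅W₆ = 19·13·18 = 4446.
Length 3: W₁..W₃: k=1: 0+684+10·19·12=2964; k=2: 570+0+10·3·12=930 → min 930 | W₂..W₄: k=2: 0+684+19·3·19=1767; k=3: 684+0+19·12·19=5016 → min 1767 | W₃..W₅: k=3: 0+2964+3·12·13=3432; k=4: 684+0+3·19·13=1425 → min 1425 | W₄..W₆: k=4: 0+4446+12·19·18=8550; k=5: 2964+0+12·13·18=5772 → min 5772.
Length 4: W₁..W₄: k=1: 0+1767+10·19·19=5377; k=2: 570+684+10·3·19=1824; k=3: 930+0+10·12·19=3210 → min 1824 | W₂..W₅: k=2: 0+1425+19·3·13=2166; k=3: 684+2964+19·12·13=6612; k=4: 1767+0+19·19·13=6460 → min 2166 | W₃..W₆: k=3: 0+5772+3·12·18=6420; k=4: 684+4446+3·19·18=6156; k=5: 1425+0+3·13·18=2127 → min 2127.
Length 5: W₁..W₅: k=1: 0+2166+10·19·13=4636; k=2: 570+1425+10·3·13=2385; k=3: 930+2964+10·12·13=5454; k=4: 1824+0+10·19·13=4294 → min 2385 | W₂..W₆: k=2: 0+2127+19·3·18=3153; k=3: 684+5772+19·12·18=10560; k=4: 1767+4446+19·19·18=12711; k=5: 2166+0+19·13·18=6612 → min 3153.
Length 6: W₁..W₆: k=1: 0+3153+10·19·18=6573; k=2: 570+2127+10·3·18=3237; k=3: 930+5772+10·12·18=8862; k=4: 1824+4446+10·19·18=9690; k=5: 2385+0+10·13·18=4725 → min 3237.
Optimal order: ((W₁W₂)(((W₃W₄)W₅)W₆)) with cost 3237.

3237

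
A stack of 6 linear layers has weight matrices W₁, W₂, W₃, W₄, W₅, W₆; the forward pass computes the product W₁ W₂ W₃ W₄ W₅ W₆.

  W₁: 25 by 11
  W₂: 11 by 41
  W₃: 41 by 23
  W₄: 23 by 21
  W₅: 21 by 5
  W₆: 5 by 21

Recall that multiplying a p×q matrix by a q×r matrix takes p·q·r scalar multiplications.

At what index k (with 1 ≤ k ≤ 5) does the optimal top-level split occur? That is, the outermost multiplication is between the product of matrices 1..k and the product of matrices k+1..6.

5

Adjacent pairs: W₁W₂ = 25·11·41 = 11275; W₂W₃ = 11·41·23 = 10373; W₃W₄ = 41·23·21 = 19803; W₄W₅ = 23·21·5 = 2415; W₅W₆ = 21·5·21 = 2205.
Length 3: W₁..W₃: k=1: 0+10373+25·11·23=16698; k=2: 11275+0+25·41·23=34850 → min 16698 | W₂..W₄: k=2: 0+19803+11·41·21=29274; k=3: 10373+0+11·23·21=15686 → min 15686 | W₃..W₅: k=3: 0+2415+41·23·5=7130; k=4: 19803+0+41·21·5=24108 → min 7130 | W₄..W₆: k=4: 0+2205+23·21·21=12348; k=5: 2415+0+23·5·21=4830 → min 4830.
Length 4: W₁..W₄: k=1: 0+15686+25·11·21=21461; k=2: 11275+19803+25·41·21=52603; k=3: 16698+0+25·23·21=28773 → min 21461 | W₂..W₅: k=2: 0+7130+11·41·5=9385; k=3: 10373+2415+11·23·5=14053; k=4: 15686+0+11·21·5=16841 → min 9385 | W₃..W₆: k=3: 0+4830+41·23·21=24633; k=4: 19803+2205+41·21·21=40089; k=5: 7130+0+41·5·21=11435 → min 11435.
Length 5: W₁..W₅: k=1: 0+9385+25·11·5=10760; k=2: 11275+7130+25·41·5=23530; k=3: 16698+2415+25·23·5=21988; k=4: 21461+0+25·21·5=24086 → min 10760 | W₂..W₆: k=2: 0+11435+11·41·21=20906; k=3: 10373+4830+11·23·21=20516; k=4: 15686+2205+11·21·21=22742; k=5: 9385+0+11·5·21=10540 → min 10540.
Top-level splits: k=1: (W₁..W₁)·(W₂..W₆) → 0+10540+25·11·21 = 16315; k=2: (W₁..W₂)·(W₃..W₆) → 11275+11435+25·41·21 = 44235; k=3: (W₁..W₃)·(W₄..W₆) → 16698+4830+25·23·21 = 33603; k=4: (W₁..W₄)·(W₅..W₆) → 21461+2205+25·21·21 = 34691; k=5: (W₁..W₅)·(W₆..W₆) → 10760+0+25·5·21 = 13385.
Best split is after W₅, i.e. k = 5.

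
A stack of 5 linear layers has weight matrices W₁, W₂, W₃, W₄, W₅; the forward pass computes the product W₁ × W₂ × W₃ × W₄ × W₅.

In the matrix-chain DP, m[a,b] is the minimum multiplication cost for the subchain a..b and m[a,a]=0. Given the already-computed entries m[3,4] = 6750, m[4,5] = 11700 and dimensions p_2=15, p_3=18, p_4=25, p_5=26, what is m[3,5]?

m[3,5] = min over k∈[3,4] of m[3,k]+m[k+1,5]+p_{2}·p_k·p_{5}.
k=3: 0 + 11700 + 15·18·26 = 18720; k=4: 6750 + 0 + 15·25·26 = 16500.
Minimum: 16500 at k=4.

16500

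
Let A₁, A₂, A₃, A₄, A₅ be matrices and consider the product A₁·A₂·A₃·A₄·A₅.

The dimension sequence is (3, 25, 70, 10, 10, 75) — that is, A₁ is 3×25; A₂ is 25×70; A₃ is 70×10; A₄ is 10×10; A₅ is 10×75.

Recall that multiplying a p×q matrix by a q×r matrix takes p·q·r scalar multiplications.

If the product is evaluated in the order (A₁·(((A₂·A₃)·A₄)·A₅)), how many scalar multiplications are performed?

44375

(A₂·A₃): 25×70 by 70×10 → 25×10, cost 25·70·10 = 17500
((A₂·A₃)·A₄): 25×10 by 10×10 → 25×10, cost 25·10·10 = 2500; cumulative 20000
(((A₂·A₃)·A₄)·A₅): 25×10 by 10×75 → 25×75, cost 25·10·75 = 18750; cumulative 38750
(A₁·(((A₂·A₃)·A₄)·A₅)): 3×25 by 25×75 → 3×75, cost 3·25·75 = 5625; cumulative 44375
Total: 44375 scalar multiplications.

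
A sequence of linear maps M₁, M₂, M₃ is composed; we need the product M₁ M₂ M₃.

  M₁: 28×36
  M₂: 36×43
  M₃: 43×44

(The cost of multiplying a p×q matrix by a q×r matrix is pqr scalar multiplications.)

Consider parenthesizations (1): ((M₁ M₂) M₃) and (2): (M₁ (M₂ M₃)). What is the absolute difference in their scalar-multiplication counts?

Order (1) = ((M₁ M₂) M₃): (M₁ M₂): 28×36 by 36×43 → 28×43, cost 28·36·43 = 43344; ((M₁ M₂) M₃): 28×43 by 43×44 → 28×44, cost 28·43·44 = 52976; cumulative 96320. Total 96320.
Order (2) = (M₁ (M₂ M₃)): (M₂ M₃): 36×43 by 43×44 → 36×44, cost 36·43·44 = 68112; (M₁ (M₂ M₃)): 28×36 by 36×44 → 28×44, cost 28·36·44 = 44352; cumulative 112464. Total 112464.
Difference: |96320 − 112464| = 16144.

16144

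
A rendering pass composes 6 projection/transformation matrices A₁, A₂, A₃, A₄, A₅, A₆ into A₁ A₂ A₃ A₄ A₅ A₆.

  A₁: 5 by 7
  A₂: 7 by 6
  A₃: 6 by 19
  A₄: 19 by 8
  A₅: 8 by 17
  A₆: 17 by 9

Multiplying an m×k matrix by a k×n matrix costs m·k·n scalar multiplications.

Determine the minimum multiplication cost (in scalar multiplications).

Adjacent pairs: A₁A₂ = 5·7·6 = 210; A₂A₃ = 7·6·19 = 798; A₃A₄ = 6·19·8 = 912; A₄A₅ = 19·8·17 = 2584; A₅A₆ = 8·17·9 = 1224.
Length 3: A₁..A₃: k=1: 0+798+5·7·19=1463; k=2: 210+0+5·6·19=780 → min 780 | A₂..A₄: k=2: 0+912+7·6·8=1248; k=3: 798+0+7·19·8=1862 → min 1248 | A₃..A₅: k=3: 0+2584+6·19·17=4522; k=4: 912+0+6·8·17=1728 → min 1728 | A₄..A₆: k=4: 0+1224+19·8·9=2592; k=5: 2584+0+19·17·9=5491 → min 2592.
Length 4: A₁..A₄: k=1: 0+1248+5·7·8=1528; k=2: 210+912+5·6·8=1362; k=3: 780+0+5·19·8=1540 → min 1362 | A₂..A₅: k=2: 0+1728+7·6·17=2442; k=3: 798+2584+7·19·17=5643; k=4: 1248+0+7·8·17=2200 → min 2200 | A₃..A₆: k=3: 0+2592+6·19·9=3618; k=4: 912+1224+6·8·9=2568; k=5: 1728+0+6·17·9=2646 → min 2568.
Length 5: A₁..A₅: k=1: 0+2200+5·7·17=2795; k=2: 210+1728+5·6·17=2448; k=3: 780+2584+5·19·17=4979; k=4: 1362+0+5·8·17=2042 → min 2042 | A₂..A₆: k=2: 0+2568+7·6·9=2946; k=3: 798+2592+7·19·9=4587; k=4: 1248+1224+7·8·9=2976; k=5: 2200+0+7·17·9=3271 → min 2946.
Length 6: A₁..A₆: k=1: 0+2946+5·7·9=3261; k=2: 210+2568+5·6·9=3048; k=3: 780+2592+5·19·9=4227; k=4: 1362+1224+5·8·9=2946; k=5: 2042+0+5·17·9=2807 → min 2807.
Optimal order: ((((A₁ A₂) (A₃ A₄)) A₅) A₆) with cost 2807.

2807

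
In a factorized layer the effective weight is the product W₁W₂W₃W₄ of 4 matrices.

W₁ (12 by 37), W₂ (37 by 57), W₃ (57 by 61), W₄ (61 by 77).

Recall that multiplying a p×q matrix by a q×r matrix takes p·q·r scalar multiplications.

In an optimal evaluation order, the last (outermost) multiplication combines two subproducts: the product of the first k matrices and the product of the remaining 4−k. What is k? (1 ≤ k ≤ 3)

Adjacent pairs: W₁W₂ = 12·37·57 = 25308; W₂W₃ = 37·57·61 = 128649; W₃W₄ = 57·61·77 = 267729.
Length 3: W₁..W₃: k=1: 0+128649+12·37·61=155733; k=2: 25308+0+12·57·61=67032 → min 67032 | W₂..W₄: k=2: 0+267729+37·57·77=430122; k=3: 128649+0+37·61·77=302438 → min 302438.
Top-level splits: k=1: (W₁..W₁)·(W₂..W₄) → 0+302438+12·37·77 = 336626; k=2: (W₁..W₂)·(W₃..W₄) → 25308+267729+12·57·77 = 345705; k=3: (W₁..W₃)·(W₄..W₄) → 67032+0+12·61·77 = 123396.
Best split is after W₃, i.e. k = 3.

3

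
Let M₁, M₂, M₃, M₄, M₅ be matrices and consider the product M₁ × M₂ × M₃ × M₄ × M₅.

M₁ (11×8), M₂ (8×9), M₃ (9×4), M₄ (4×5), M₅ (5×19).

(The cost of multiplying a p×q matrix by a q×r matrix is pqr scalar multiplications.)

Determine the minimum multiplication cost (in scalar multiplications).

Adjacent pairs: M₁M₂ = 11·8·9 = 792; M₂M₃ = 8·9·4 = 288; M₃M₄ = 9·4·5 = 180; M₄M₅ = 4·5·19 = 380.
Length 3: M₁..M₃: k=1: 0+288+11·8·4=640; k=2: 792+0+11·9·4=1188 → min 640 | M₂..M₄: k=2: 0+180+8·9·5=540; k=3: 288+0+8·4·5=448 → min 448 | M₃..M₅: k=3: 0+380+9·4·19=1064; k=4: 180+0+9·5·19=1035 → min 1035.
Length 4: M₁..M₄: k=1: 0+448+11·8·5=888; k=2: 792+180+11·9·5=1467; k=3: 640+0+11·4·5=860 → min 860 | M₂..M₅: k=2: 0+1035+8·9·19=2403; k=3: 288+380+8·4·19=1276; k=4: 448+0+8·5·19=1208 → min 1208.
Length 5: M₁..M₅: k=1: 0+1208+11·8·19=2880; k=2: 792+1035+11·9·19=3708; k=3: 640+380+11·4·19=1856; k=4: 860+0+11·5·19=1905 → min 1856.
Optimal order: ((M₁ × (M₂ × M₃)) × (M₄ × M₅)) with cost 1856.

1856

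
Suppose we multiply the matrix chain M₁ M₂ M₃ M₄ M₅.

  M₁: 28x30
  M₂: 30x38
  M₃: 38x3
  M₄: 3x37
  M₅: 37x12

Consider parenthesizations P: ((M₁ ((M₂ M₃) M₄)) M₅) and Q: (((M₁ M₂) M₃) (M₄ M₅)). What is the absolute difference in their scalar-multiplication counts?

Order P = ((M₁ ((M₂ M₃) M₄)) M₅): (M₂ M₃): 30×38 by 38×3 → 30×3, cost 30·38·3 = 3420; ((M₂ M₃) M₄): 30×3 by 3×37 → 30×37, cost 30·3·37 = 3330; cumulative 6750; (M₁ ((M₂ M₃) M₄)): 28×30 by 30×37 → 28×37, cost 28·30·37 = 31080; cumulative 37830; ((M₁ ((M₂ M₃) M₄)) M₅): 28×37 by 37×12 → 28×12, cost 28·37·12 = 12432; cumulative 50262. Total 50262.
Order Q = (((M₁ M₂) M₃) (M₄ M₅)): (M₁ M₂): 28×30 by 30×38 → 28×38, cost 28·30·38 = 31920; ((M₁ M₂) M₃): 28×38 by 38×3 → 28×3, cost 28·38·3 = 3192; cumulative 35112; (M₄ M₅): 3×37 by 37×12 → 3×12, cost 3·37·12 = 1332; (((M₁ M₂) M₃) (M₄ M₅)): 28×3 by 3×12 → 28×12, cost 28·3·12 = 1008; cumulative 37452. Total 37452.
Difference: |50262 − 37452| = 12810.

12810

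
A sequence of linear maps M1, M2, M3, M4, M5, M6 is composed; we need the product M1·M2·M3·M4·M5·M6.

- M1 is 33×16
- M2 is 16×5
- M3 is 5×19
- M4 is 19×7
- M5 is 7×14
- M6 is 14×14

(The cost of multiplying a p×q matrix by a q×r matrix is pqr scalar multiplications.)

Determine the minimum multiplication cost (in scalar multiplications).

Adjacent pairs: M1M2 = 33·16·5 = 2640; M2M3 = 16·5·19 = 1520; M3M4 = 5·19·7 = 665; M4M5 = 19·7·14 = 1862; M5M6 = 7·14·14 = 1372.
Length 3: M1..M3: k=1: 0+1520+33·16·19=11552; k=2: 2640+0+33·5·19=5775 → min 5775 | M2..M4: k=2: 0+665+16·5·7=1225; k=3: 1520+0+16·19·7=3648 → min 1225 | M3..M5: k=3: 0+1862+5·19·14=3192; k=4: 665+0+5·7·14=1155 → min 1155 | M4..M6: k=4: 0+1372+19·7·14=3234; k=5: 1862+0+19·14·14=5586 → min 3234.
Length 4: M1..M4: k=1: 0+1225+33·16·7=4921; k=2: 2640+665+33·5·7=4460; k=3: 5775+0+33·19·7=10164 → min 4460 | M2..M5: k=2: 0+1155+16·5·14=2275; k=3: 1520+1862+16·19·14=7638; k=4: 1225+0+16·7·14=2793 → min 2275 | M3..M6: k=3: 0+3234+5·19·14=4564; k=4: 665+1372+5·7·14=2527; k=5: 1155+0+5·14·14=2135 → min 2135.
Length 5: M1..M5: k=1: 0+2275+33·16·14=9667; k=2: 2640+1155+33·5·14=6105; k=3: 5775+1862+33·19·14=16415; k=4: 4460+0+33·7·14=7694 → min 6105 | M2..M6: k=2: 0+2135+16·5·14=3255; k=3: 1520+3234+16·19·14=9010; k=4: 1225+1372+16·7·14=4165; k=5: 2275+0+16·14·14=5411 → min 3255.
Length 6: M1..M6: k=1: 0+3255+33·16·14=10647; k=2: 2640+2135+33·5·14=7085; k=3: 5775+3234+33·19·14=17787; k=4: 4460+1372+33·7·14=9066; k=5: 6105+0+33·14·14=12573 → min 7085.
Optimal order: ((M1·M2)·(((M3·M4)·M5)·M6)) with cost 7085.

7085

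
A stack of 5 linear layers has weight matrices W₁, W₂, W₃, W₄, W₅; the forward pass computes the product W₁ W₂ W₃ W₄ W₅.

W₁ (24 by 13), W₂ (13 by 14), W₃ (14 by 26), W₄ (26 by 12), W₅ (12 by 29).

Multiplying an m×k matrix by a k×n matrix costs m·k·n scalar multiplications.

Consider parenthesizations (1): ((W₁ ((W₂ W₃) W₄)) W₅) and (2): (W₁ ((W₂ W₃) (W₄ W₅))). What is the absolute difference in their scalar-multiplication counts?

11746

Order (1) = ((W₁ ((W₂ W₃) W₄)) W₅): (W₂ W₃): 13×14 by 14×26 → 13×26, cost 13·14·26 = 4732; ((W₂ W₃) W₄): 13×26 by 26×12 → 13×12, cost 13·26·12 = 4056; cumulative 8788; (W₁ ((W₂ W₃) W₄)): 24×13 by 13×12 → 24×12, cost 24·13·12 = 3744; cumulative 12532; ((W₁ ((W₂ W₃) W₄)) W₅): 24×12 by 12×29 → 24×29, cost 24·12·29 = 8352; cumulative 20884. Total 20884.
Order (2) = (W₁ ((W₂ W₃) (W₄ W₅))): (W₂ W₃): 13×14 by 14×26 → 13×26, cost 13·14·26 = 4732; (W₄ W₅): 26×12 by 12×29 → 26×29, cost 26·12·29 = 9048; ((W₂ W₃) (W₄ W₅)): 13×26 by 26×29 → 13×29, cost 13·26·29 = 9802; cumulative 23582; (W₁ ((W₂ W₃) (W₄ W₅))): 24×13 by 13×29 → 24×29, cost 24·13·29 = 9048; cumulative 32630. Total 32630.
Difference: |20884 − 32630| = 11746.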